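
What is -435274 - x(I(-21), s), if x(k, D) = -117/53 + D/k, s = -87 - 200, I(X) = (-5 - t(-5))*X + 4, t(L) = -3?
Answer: -1061177419/2438 ≈ -4.3527e+5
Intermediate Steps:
I(X) = 4 - 2*X (I(X) = (-5 - 1*(-3))*X + 4 = (-5 + 3)*X + 4 = -2*X + 4 = 4 - 2*X)
s = -287
x(k, D) = -117/53 + D/k (x(k, D) = -117*1/53 + D/k = -117/53 + D/k)
-435274 - x(I(-21), s) = -435274 - (-117/53 - 287/(4 - 2*(-21))) = -435274 - (-117/53 - 287/(4 + 42)) = -435274 - (-117/53 - 287/46) = -435274 - 1*(-20593/2438) = -435274 + 20593/2438 = -1061177419/2438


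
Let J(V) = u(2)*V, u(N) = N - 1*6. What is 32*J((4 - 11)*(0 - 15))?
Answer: -13440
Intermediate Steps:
u(N) = -6 + N (u(N) = N - 6 = -6 + N)
J(V) = -4*V (J(V) = (-6 + 2)*V = -4*V)
32*J((4 - 11)*(0 - 15)) = 32*(-4*(4 - 11)*(0 - 15)) = 32*(-(-28)*(-15)) = 32*(-4*105) = 32*(-420) = -13440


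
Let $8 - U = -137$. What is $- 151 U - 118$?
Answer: $-22013$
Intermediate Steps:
$U = 145$ ($U = 8 - -137 = 8 + 137 = 145$)
$- 151 U - 118 = \left(-151\right) 145 - 118 = -21895 - 118 = -22013$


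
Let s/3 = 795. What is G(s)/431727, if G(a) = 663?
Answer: 221/143909 ≈ 0.0015357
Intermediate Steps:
s = 2385 (s = 3*795 = 2385)
G(s)/431727 = 663/431727 = 663*(1/431727) = 221/143909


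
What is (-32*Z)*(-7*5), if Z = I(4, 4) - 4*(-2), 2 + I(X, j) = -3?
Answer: 3360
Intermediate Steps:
I(X, j) = -5 (I(X, j) = -2 - 3 = -5)
Z = 3 (Z = -5 - 4*(-2) = -5 - 1*(-8) = -5 + 8 = 3)
(-32*Z)*(-7*5) = (-32*3)*(-7*5) = -96*(-35) = 3360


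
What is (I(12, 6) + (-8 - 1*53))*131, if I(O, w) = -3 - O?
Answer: -9956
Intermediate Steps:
(I(12, 6) + (-8 - 1*53))*131 = ((-3 - 1*12) + (-8 - 1*53))*131 = ((-3 - 12) + (-8 - 53))*131 = (-15 - 61)*131 = -76*131 = -9956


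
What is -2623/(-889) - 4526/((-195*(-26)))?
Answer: 4637498/2253615 ≈ 2.0578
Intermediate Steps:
-2623/(-889) - 4526/((-195*(-26))) = -2623*(-1/889) - 4526/((-39*(-130))) = 2623/889 - 4526/5070 = 2623/889 - 4526*1/5070 = 2623/889 - 2263/2535 = 4637498/2253615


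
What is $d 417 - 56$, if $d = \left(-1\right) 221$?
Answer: $-92213$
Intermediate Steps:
$d = -221$
$d 417 - 56 = \left(-221\right) 417 - 56 = -92157 - 56 = -92213$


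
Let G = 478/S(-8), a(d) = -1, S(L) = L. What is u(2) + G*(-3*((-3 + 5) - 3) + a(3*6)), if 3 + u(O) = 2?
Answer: -241/2 ≈ -120.50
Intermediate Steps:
u(O) = -1 (u(O) = -3 + 2 = -1)
G = -239/4 (G = 478/(-8) = 478*(-⅛) = -239/4 ≈ -59.750)
u(2) + G*(-3*((-3 + 5) - 3) + a(3*6)) = -1 - 239*(-3*((-3 + 5) - 3) - 1)/4 = -1 - 239*(-3*(2 - 3) - 1)/4 = -1 - 239*(-3*(-1) - 1)/4 = -1 - 239*(3 - 1)/4 = -1 - 239/4*2 = -1 - 239/2 = -241/2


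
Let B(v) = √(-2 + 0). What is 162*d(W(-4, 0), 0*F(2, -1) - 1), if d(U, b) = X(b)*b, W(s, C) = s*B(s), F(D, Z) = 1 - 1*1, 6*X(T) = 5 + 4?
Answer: -243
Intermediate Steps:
X(T) = 3/2 (X(T) = (5 + 4)/6 = (⅙)*9 = 3/2)
F(D, Z) = 0 (F(D, Z) = 1 - 1 = 0)
B(v) = I*√2 (B(v) = √(-2) = I*√2)
W(s, C) = I*s*√2 (W(s, C) = s*(I*√2) = I*s*√2)
d(U, b) = 3*b/2
162*d(W(-4, 0), 0*F(2, -1) - 1) = 162*(3*(0*0 - 1)/2) = 162*(3*(0 - 1)/2) = 162*((3/2)*(-1)) = 162*(-3/2) = -243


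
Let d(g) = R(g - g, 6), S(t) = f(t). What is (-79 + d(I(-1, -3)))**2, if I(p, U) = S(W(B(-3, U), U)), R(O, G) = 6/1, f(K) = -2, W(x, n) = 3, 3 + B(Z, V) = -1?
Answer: 5329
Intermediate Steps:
B(Z, V) = -4 (B(Z, V) = -3 - 1 = -4)
R(O, G) = 6 (R(O, G) = 6*1 = 6)
S(t) = -2
I(p, U) = -2
d(g) = 6
(-79 + d(I(-1, -3)))**2 = (-79 + 6)**2 = (-73)**2 = 5329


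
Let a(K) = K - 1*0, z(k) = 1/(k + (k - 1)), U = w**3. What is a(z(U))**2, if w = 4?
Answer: 1/16129 ≈ 6.2000e-5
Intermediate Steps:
U = 64 (U = 4**3 = 64)
z(k) = 1/(-1 + 2*k) (z(k) = 1/(k + (-1 + k)) = 1/(-1 + 2*k))
a(K) = K (a(K) = K + 0 = K)
a(z(U))**2 = (1/(-1 + 2*64))**2 = (1/(-1 + 128))**2 = (1/127)**2 = 1/16129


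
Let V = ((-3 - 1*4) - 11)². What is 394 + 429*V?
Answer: 139390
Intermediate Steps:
V = 324 (V = ((-3 - 4) - 11)² = (-7 - 11)² = (-18)² = 324)
394 + 429*V = 394 + 429*324 = 394 + 138996 = 139390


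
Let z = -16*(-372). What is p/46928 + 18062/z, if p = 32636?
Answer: 32558219/8728608 ≈ 3.7301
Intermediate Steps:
z = 5952
p/46928 + 18062/z = 32636/46928 + 18062/5952 = 32636*(1/46928) + 18062*(1/5952) = 8159/11732 + 9031/2976 = 32558219/8728608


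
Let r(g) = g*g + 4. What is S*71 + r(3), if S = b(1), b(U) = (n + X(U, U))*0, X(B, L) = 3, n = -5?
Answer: 13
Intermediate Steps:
b(U) = 0 (b(U) = (-5 + 3)*0 = -2*0 = 0)
S = 0
r(g) = 4 + g**2 (r(g) = g**2 + 4 = 4 + g**2)
S*71 + r(3) = 0*71 + (4 + 3**2) = 0 + (4 + 9) = 0 + 13 = 13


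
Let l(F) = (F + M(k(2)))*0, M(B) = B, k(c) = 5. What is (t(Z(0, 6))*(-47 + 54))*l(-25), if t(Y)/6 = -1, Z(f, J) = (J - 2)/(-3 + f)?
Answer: 0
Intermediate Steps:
Z(f, J) = (-2 + J)/(-3 + f)
t(Y) = -6 (t(Y) = 6*(-1) = -6)
l(F) = 0 (l(F) = (F + 5)*0 = (5 + F)*0 = 0)
(t(Z(0, 6))*(-47 + 54))*l(-25) = -6*(-47 + 54)*0 = -6*7*0 = -42*0 = 0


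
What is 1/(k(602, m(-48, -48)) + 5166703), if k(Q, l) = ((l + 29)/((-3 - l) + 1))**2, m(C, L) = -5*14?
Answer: 4624/23890836353 ≈ 1.9355e-7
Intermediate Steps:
m(C, L) = -70
k(Q, l) = (29 + l)**2/(-2 - l)**2 (k(Q, l) = ((29 + l)/(-2 - l))**2 = (29 + l)**2/(-2 - l)**2)
1/(k(602, m(-48, -48)) + 5166703) = 1/((29 - 70)**2/(2 - 70)**2 + 5166703) = 1/((-41)**2/(-68)**2 + 5166703) = 1/((1/4624)*1681 + 5166703) = 1/(1681/4624 + 5166703) = 1/(23890836353/4624) = 4624/23890836353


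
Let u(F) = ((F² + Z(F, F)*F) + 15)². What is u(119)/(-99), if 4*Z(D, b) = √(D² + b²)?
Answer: -54794113/24 - 100373168*√2/99 ≈ -3.7169e+6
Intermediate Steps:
Z(D, b) = √(D² + b²)/4
u(F) = (15 + F² + F*√2*√(F²)/4)² (u(F) = ((F² + (√(F² + F²)/4)*F) + 15)² = ((F² + (√(2*F²)/4)*F) + 15)² = ((F² + ((√2*√(F²))/4)*F) + 15)² = ((F² + (√2*√(F²)/4)*F) + 15)² = ((F² + F*√2*√(F²)/4) + 15)² = (15 + F² + F*√2*√(F²)/4)²)
u(119)/(-99) = ((60 + 4*119² + 119*√2*√(119²))²/16)/(-99) = ((60 + 4*14161 + 119*√2*√14161)²/16)*(-1/99) = ((60 + 56644 + 119*√2*119)²/16)*(-1/99) = ((60 + 56644 + 14161*√2)²/16)*(-1/99) = ((56704 + 14161*√2)²/16)*(-1/99) = -(56704 + 14161*√2)²/1584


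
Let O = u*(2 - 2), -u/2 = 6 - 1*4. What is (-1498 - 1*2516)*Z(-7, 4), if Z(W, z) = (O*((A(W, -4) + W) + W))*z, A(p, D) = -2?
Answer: 0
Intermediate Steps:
u = -4 (u = -2*(6 - 1*4) = -2*(6 - 4) = -2*2 = -4)
O = 0 (O = -4*(2 - 2) = -4*0 = 0)
Z(W, z) = 0 (Z(W, z) = (0*((-2 + W) + W))*z = (0*(-2 + 2*W))*z = 0*z = 0)
(-1498 - 1*2516)*Z(-7, 4) = (-1498 - 1*2516)*0 = (-1498 - 2516)*0 = -4014*0 = 0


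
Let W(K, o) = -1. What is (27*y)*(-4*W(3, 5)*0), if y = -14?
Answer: 0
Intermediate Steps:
(27*y)*(-4*W(3, 5)*0) = (27*(-14))*(-4*(-1)*0) = -1512*0 = -378*0 = 0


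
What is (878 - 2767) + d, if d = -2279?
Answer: -4168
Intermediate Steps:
(878 - 2767) + d = (878 - 2767) - 2279 = -1889 - 2279 = -4168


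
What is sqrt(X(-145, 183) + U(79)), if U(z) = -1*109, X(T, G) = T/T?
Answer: 6*I*sqrt(3) ≈ 10.392*I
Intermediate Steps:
X(T, G) = 1
U(z) = -109
sqrt(X(-145, 183) + U(79)) = sqrt(1 - 109) = sqrt(-108) = 6*I*sqrt(3)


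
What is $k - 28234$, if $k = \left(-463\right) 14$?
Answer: $-34716$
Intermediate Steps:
$k = -6482$
$k - 28234 = -6482 - 28234 = -34716$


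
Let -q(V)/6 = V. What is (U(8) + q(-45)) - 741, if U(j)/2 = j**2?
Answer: -343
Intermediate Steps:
U(j) = 2*j**2
q(V) = -6*V
(U(8) + q(-45)) - 741 = (2*8**2 - 6*(-45)) - 741 = (2*64 + 270) - 741 = (128 + 270) - 741 = 398 - 741 = -343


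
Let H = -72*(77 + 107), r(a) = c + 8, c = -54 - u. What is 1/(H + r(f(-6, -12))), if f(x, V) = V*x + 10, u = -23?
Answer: -1/13271 ≈ -7.5352e-5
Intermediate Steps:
c = -31 (c = -54 - 1*(-23) = -54 + 23 = -31)
f(x, V) = 10 + V*x
r(a) = -23 (r(a) = -31 + 8 = -23)
H = -13248 (H = -72*184 = -13248)
1/(H + r(f(-6, -12))) = 1/(-13248 - 23) = 1/(-13271) = -1/13271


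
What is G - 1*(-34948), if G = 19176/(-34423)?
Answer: 1202995828/34423 ≈ 34947.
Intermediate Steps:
G = -19176/34423 (G = 19176*(-1/34423) = -19176/34423 ≈ -0.55707)
G - 1*(-34948) = -19176/34423 - 1*(-34948) = -19176/34423 + 34948 = 1202995828/34423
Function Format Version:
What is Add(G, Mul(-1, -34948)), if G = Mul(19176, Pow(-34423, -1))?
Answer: Rational(1202995828, 34423) ≈ 34947.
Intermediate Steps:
G = Rational(-19176, 34423) (G = Mul(19176, Rational(-1, 34423)) = Rational(-19176, 34423) ≈ -0.55707)
Add(G, Mul(-1, -34948)) = Add(Rational(-19176, 34423), Mul(-1, -34948)) = Add(Rational(-19176, 34423), 34948) = Rational(1202995828, 34423)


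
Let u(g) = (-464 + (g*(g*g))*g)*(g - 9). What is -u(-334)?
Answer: 4268546050496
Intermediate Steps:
u(g) = (-464 + g**4)*(-9 + g) (u(g) = (-464 + (g*g**2)*g)*(-9 + g) = (-464 + g**3*g)*(-9 + g) = (-464 + g**4)*(-9 + g))
-u(-334) = -(4176 + (-334)**5 - 464*(-334) - 9*(-334)**4) = -(4176 - 4156543539424 + 154976 - 9*12444741136) = -(4176 - 4156543539424 + 154976 - 112002670224) = -1*(-4268546050496) = 4268546050496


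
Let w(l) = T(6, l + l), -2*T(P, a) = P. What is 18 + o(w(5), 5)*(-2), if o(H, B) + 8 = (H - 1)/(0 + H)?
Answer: 94/3 ≈ 31.333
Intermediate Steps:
T(P, a) = -P/2
w(l) = -3 (w(l) = -1/2*6 = -3)
o(H, B) = -8 + (-1 + H)/H (o(H, B) = -8 + (H - 1)/(0 + H) = -8 + (-1 + H)/H)
18 + o(w(5), 5)*(-2) = 18 + (-7 - 1/(-3))*(-2) = 18 + (-7 - 1*(-1/3))*(-2) = 18 + (-7 + 1/3)*(-2) = 18 - 20/3*(-2) = 18 + 40/3 = 94/3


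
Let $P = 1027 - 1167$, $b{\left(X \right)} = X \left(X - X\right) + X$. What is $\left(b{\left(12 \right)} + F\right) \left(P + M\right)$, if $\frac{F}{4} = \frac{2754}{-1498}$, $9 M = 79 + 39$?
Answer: $- \frac{1324720}{2247} \approx -589.55$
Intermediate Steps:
$b{\left(X \right)} = X$ ($b{\left(X \right)} = X 0 + X = 0 + X = X$)
$P = -140$ ($P = 1027 - 1167 = -140$)
$M = \frac{118}{9}$ ($M = \frac{79 + 39}{9} = \frac{1}{9} \cdot 118 = \frac{118}{9} \approx 13.111$)
$F = - \frac{5508}{749}$ ($F = 4 \frac{2754}{-1498} = 4 \cdot 2754 \left(- \frac{1}{1498}\right) = 4 \left(- \frac{1377}{749}\right) = - \frac{5508}{749} \approx -7.3538$)
$\left(b{\left(12 \right)} + F\right) \left(P + M\right) = \left(12 - \frac{5508}{749}\right) \left(-140 + \frac{118}{9}\right) = \frac{3480}{749} \left(- \frac{1142}{9}\right) = - \frac{1324720}{2247}$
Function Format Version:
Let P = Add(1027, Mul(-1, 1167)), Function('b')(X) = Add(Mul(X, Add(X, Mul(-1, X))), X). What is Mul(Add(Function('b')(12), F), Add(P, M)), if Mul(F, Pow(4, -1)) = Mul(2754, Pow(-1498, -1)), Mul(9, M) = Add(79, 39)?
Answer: Rational(-1324720, 2247) ≈ -589.55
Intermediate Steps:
Function('b')(X) = X (Function('b')(X) = Add(Mul(X, 0), X) = Add(0, X) = X)
P = -140 (P = Add(1027, -1167) = -140)
M = Rational(118, 9) (M = Mul(Rational(1, 9), Add(79, 39)) = Mul(Rational(1, 9), 118) = Rational(118, 9) ≈ 13.111)
F = Rational(-5508, 749) (F = Mul(4, Mul(2754, Pow(-1498, -1))) = Mul(4, Mul(2754, Rational(-1, 1498))) = Mul(4, Rational(-1377, 749)) = Rational(-5508, 749) ≈ -7.3538)
Mul(Add(Function('b')(12), F), Add(P, M)) = Mul(Add(12, Rational(-5508, 749)), Add(-140, Rational(118, 9))) = Mul(Rational(3480, 749), Rational(-1142, 9)) = Rational(-1324720, 2247)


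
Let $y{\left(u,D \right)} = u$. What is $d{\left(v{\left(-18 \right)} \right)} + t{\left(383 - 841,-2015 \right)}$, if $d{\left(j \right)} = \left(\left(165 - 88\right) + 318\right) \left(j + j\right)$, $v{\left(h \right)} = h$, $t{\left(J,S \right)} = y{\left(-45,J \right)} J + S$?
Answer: $4375$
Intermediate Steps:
$t{\left(J,S \right)} = S - 45 J$ ($t{\left(J,S \right)} = - 45 J + S = S - 45 J$)
$d{\left(j \right)} = 790 j$ ($d{\left(j \right)} = \left(\left(165 - 88\right) + 318\right) 2 j = \left(77 + 318\right) 2 j = 395 \cdot 2 j = 790 j$)
$d{\left(v{\left(-18 \right)} \right)} + t{\left(383 - 841,-2015 \right)} = 790 \left(-18\right) - \left(2015 + 45 \left(383 - 841\right)\right) = -14220 - -18595 = -14220 + \left(-2015 + 20610\right) = -14220 + 18595 = 4375$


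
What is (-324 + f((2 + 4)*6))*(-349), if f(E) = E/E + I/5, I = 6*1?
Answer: 561541/5 ≈ 1.1231e+5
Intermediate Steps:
I = 6
f(E) = 11/5 (f(E) = E/E + 6/5 = 1 + 6*(1/5) = 1 + 6/5 = 11/5)
(-324 + f((2 + 4)*6))*(-349) = (-324 + 11/5)*(-349) = -1609/5*(-349) = 561541/5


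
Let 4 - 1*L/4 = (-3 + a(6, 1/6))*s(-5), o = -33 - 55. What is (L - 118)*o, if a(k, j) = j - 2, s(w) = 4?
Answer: 6512/3 ≈ 2170.7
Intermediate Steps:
o = -88
a(k, j) = -2 + j
L = 280/3 (L = 16 - 4*(-3 + (-2 + 1/6))*4 = 16 - 4*(-3 + (-2 + ⅙))*4 = 16 - 4*(-3 - 11/6)*4 = 16 - (-58)*4/3 = 16 - 4*(-58/3) = 16 + 232/3 = 280/3 ≈ 93.333)
(L - 118)*o = (280/3 - 118)*(-88) = -74/3*(-88) = 6512/3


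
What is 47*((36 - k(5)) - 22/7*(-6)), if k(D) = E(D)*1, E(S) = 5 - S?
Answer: 18048/7 ≈ 2578.3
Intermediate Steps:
k(D) = 5 - D (k(D) = (5 - D)*1 = 5 - D)
47*((36 - k(5)) - 22/7*(-6)) = 47*((36 - (5 - 1*5)) - 22/7*(-6)) = 47*((36 - (5 - 5)) - 22*⅐*(-6)) = 47*((36 - 1*0) - 22/7*(-6)) = 47*((36 + 0) + 132/7) = 47*(36 + 132/7) = 47*(384/7) = 18048/7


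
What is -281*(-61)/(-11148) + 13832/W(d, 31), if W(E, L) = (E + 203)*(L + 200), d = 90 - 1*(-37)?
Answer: -27439507/20233620 ≈ -1.3561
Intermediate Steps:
d = 127 (d = 90 + 37 = 127)
W(E, L) = (200 + L)*(203 + E) (W(E, L) = (203 + E)*(200 + L) = (200 + L)*(203 + E))
-281*(-61)/(-11148) + 13832/W(d, 31) = -281*(-61)/(-11148) + 13832/(40600 + 200*127 + 203*31 + 127*31) = 17141*(-1/11148) + 13832/(40600 + 25400 + 6293 + 3937) = -17141/11148 + 13832/76230 = -17141/11148 + 13832*(1/76230) = -17141/11148 + 988/5445 = -27439507/20233620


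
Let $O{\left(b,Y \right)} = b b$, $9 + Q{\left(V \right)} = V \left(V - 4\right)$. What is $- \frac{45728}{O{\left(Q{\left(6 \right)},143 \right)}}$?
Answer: $- \frac{45728}{9} \approx -5080.9$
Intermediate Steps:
$Q{\left(V \right)} = -9 + V \left(-4 + V\right)$ ($Q{\left(V \right)} = -9 + V \left(V - 4\right) = -9 + V \left(-4 + V\right)$)
$O{\left(b,Y \right)} = b^{2}$
$- \frac{45728}{O{\left(Q{\left(6 \right)},143 \right)}} = - \frac{45728}{\left(-9 + 6^{2} - 24\right)^{2}} = - \frac{45728}{\left(-9 + 36 - 24\right)^{2}} = - \frac{45728}{3^{2}} = - \frac{45728}{9}$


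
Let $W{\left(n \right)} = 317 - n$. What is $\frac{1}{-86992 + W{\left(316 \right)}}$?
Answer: $- \frac{1}{86991} \approx -1.1495 \cdot 10^{-5}$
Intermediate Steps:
$\frac{1}{-86992 + W{\left(316 \right)}} = \frac{1}{-86992 + \left(317 - 316\right)} = \frac{1}{-86992 + 1} = \frac{1}{-86991} = - \frac{1}{86991}$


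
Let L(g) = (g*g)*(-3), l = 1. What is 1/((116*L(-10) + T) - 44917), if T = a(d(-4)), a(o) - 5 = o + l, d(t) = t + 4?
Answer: -1/79711 ≈ -1.2545e-5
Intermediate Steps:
d(t) = 4 + t
a(o) = 6 + o (a(o) = 5 + (o + 1) = 5 + (1 + o) = 6 + o)
T = 6 (T = 6 + (4 - 4) = 6 + 0 = 6)
L(g) = -3*g² (L(g) = g²*(-3) = -3*g²)
1/((116*L(-10) + T) - 44917) = 1/((116*(-3*(-10)²) + 6) - 44917) = 1/((116*(-3*100) + 6) - 44917) = 1/((116*(-300) + 6) - 44917) = 1/((-34800 + 6) - 44917) = 1/(-34794 - 44917) = 1/(-79711) = -1/79711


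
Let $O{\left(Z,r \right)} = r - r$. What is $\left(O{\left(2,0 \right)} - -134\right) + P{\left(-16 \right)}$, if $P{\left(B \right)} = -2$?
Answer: $132$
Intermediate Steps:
$O{\left(Z,r \right)} = 0$
$\left(O{\left(2,0 \right)} - -134\right) + P{\left(-16 \right)} = \left(0 - -134\right) - 2 = \left(0 + 134\right) - 2 = 134 - 2 = 132$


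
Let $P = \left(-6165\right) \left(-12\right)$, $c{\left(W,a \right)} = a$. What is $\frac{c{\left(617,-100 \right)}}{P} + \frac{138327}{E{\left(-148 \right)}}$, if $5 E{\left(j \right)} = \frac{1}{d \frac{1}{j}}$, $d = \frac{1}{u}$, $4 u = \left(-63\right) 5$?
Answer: $\frac{8121586}{136863} \approx 59.341$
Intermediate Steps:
$u = - \frac{315}{4}$ ($u = \frac{\left(-63\right) 5}{4} = \frac{1}{4} \left(-315\right) = - \frac{315}{4} \approx -78.75$)
$P = 73980$
$d = - \frac{4}{315}$ ($d = \frac{1}{- \frac{315}{4}} = - \frac{4}{315} \approx -0.012698$)
$E{\left(j \right)} = - \frac{63 j}{4}$ ($E{\left(j \right)} = \frac{1}{5 \left(- \frac{4}{315 j}\right)} = \frac{\left(- \frac{315}{4}\right) j}{5} = - \frac{63 j}{4}$)
$\frac{c{\left(617,-100 \right)}}{P} + \frac{138327}{E{\left(-148 \right)}} = - \frac{100}{73980} + \frac{138327}{\left(- \frac{63}{4}\right) \left(-148\right)} = \left(-100\right) \frac{1}{73980} + \frac{138327}{2331} = - \frac{5}{3699} + 138327 \cdot \frac{1}{2331} = - \frac{5}{3699} + \frac{6587}{111} = \frac{8121586}{136863}$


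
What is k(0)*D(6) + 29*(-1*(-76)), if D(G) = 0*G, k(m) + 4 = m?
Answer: 2204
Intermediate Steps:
k(m) = -4 + m
D(G) = 0
k(0)*D(6) + 29*(-1*(-76)) = (-4 + 0)*0 + 29*(-1*(-76)) = -4*0 + 29*76 = 0 + 2204 = 2204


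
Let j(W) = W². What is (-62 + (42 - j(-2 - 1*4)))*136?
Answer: -7616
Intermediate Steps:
(-62 + (42 - j(-2 - 1*4)))*136 = (-62 + (42 - (-2 - 1*4)²))*136 = (-62 + (42 - (-2 - 4)²))*136 = (-62 + (42 - 1*(-6)²))*136 = (-62 + (42 - 1*36))*136 = (-62 + (42 - 36))*136 = (-62 + 6)*136 = -56*136 = -7616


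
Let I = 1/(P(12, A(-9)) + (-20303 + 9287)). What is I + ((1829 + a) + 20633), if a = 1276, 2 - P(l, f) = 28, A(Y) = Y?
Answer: 262114995/11042 ≈ 23738.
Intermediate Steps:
P(l, f) = -26 (P(l, f) = 2 - 1*28 = 2 - 28 = -26)
I = -1/11042 (I = 1/(-26 + (-20303 + 9287)) = 1/(-26 - 11016) = 1/(-11042) = -1/11042 ≈ -9.0563e-5)
I + ((1829 + a) + 20633) = -1/11042 + ((1829 + 1276) + 20633) = -1/11042 + (3105 + 20633) = -1/11042 + 23738 = 262114995/11042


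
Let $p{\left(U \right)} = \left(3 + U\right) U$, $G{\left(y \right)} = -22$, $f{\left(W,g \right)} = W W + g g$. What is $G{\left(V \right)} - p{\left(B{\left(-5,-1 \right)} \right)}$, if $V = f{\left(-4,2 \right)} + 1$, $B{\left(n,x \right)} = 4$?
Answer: $-50$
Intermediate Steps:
$f{\left(W,g \right)} = W^{2} + g^{2}$
$V = 21$ ($V = \left(\left(-4\right)^{2} + 2^{2}\right) + 1 = \left(16 + 4\right) + 1 = 20 + 1 = 21$)
$p{\left(U \right)} = U \left(3 + U\right)$
$G{\left(V \right)} - p{\left(B{\left(-5,-1 \right)} \right)} = -22 - 4 \left(3 + 4\right) = -22 - 4 \cdot 7 = -22 - 28 = -50$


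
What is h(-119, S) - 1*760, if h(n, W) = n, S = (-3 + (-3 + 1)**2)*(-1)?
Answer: -879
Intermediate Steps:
S = -1 (S = (-3 + (-2)**2)*(-1) = (-3 + 4)*(-1) = 1*(-1) = -1)
h(-119, S) - 1*760 = -119 - 1*760 = -119 - 760 = -879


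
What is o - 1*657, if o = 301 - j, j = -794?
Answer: 438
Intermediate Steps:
o = 1095 (o = 301 - 1*(-794) = 301 + 794 = 1095)
o - 1*657 = 1095 - 1*657 = 1095 - 657 = 438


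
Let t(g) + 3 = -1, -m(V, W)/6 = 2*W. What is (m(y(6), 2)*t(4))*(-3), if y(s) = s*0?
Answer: -288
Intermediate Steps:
y(s) = 0
m(V, W) = -12*W
t(g) = -4 (t(g) = -3 - 1 = -4)
(m(y(6), 2)*t(4))*(-3) = (-12*2*(-4))*(-3) = -24*(-4)*(-3) = 96*(-3) = -288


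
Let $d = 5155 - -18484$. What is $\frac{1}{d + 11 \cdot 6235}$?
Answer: $\frac{1}{92224} \approx 1.0843 \cdot 10^{-5}$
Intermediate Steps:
$d = 23639$ ($d = 5155 + 18484 = 23639$)
$\frac{1}{d + 11 \cdot 6235} = \frac{1}{23639 + 11 \cdot 6235} = \frac{1}{23639 + 68585} = \frac{1}{92224}$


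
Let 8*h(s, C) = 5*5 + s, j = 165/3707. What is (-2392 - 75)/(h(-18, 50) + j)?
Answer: -6651032/2479 ≈ -2682.9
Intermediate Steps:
j = 15/337 (j = 165*(1/3707) = 15/337 ≈ 0.044510)
h(s, C) = 25/8 + s/8 (h(s, C) = (5*5 + s)/8 = (25 + s)/8 = 25/8 + s/8)
(-2392 - 75)/(h(-18, 50) + j) = (-2392 - 75)/((25/8 + (⅛)*(-18)) + 15/337) = -2467/((25/8 - 9/4) + 15/337) = -2467/(7/8 + 15/337) = -2467/2479/2696 = -2467*2696/2479 = -6651032/2479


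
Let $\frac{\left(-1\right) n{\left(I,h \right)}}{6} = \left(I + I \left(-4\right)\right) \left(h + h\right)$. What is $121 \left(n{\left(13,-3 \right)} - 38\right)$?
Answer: $-174482$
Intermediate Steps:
$n{\left(I,h \right)} = 36 I h$ ($n{\left(I,h \right)} = - 6 \left(I + I \left(-4\right)\right) \left(h + h\right) = - 6 \left(I - 4 I\right) 2 h = - 6 - 3 I 2 h = - 6 \left(- 6 I h\right) = 36 I h$)
$121 \left(n{\left(13,-3 \right)} - 38\right) = 121 \left(36 \cdot 13 \left(-3\right) - 38\right) = 121 \left(-1404 - 38\right) = 121 \left(-1442\right) = -174482$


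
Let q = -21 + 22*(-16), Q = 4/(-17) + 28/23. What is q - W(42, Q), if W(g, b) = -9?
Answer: -364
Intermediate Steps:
Q = 384/391 (Q = 4*(-1/17) + 28*(1/23) = -4/17 + 28/23 = 384/391 ≈ 0.98210)
q = -373 (q = -21 - 352 = -373)
q - W(42, Q) = -373 - 1*(-9) = -373 + 9 = -364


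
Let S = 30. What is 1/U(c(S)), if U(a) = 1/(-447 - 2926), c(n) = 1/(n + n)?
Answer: -3373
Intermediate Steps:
c(n) = 1/(2*n)
U(a) = -1/3373 (U(a) = 1/(-3373) = -1/3373)
1/U(c(S)) = 1/(-1/3373) = -3373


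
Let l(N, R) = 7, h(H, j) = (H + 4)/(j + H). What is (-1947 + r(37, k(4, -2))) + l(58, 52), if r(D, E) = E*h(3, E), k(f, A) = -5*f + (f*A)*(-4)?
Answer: -9672/5 ≈ -1934.4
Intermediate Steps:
h(H, j) = (4 + H)/(H + j)
k(f, A) = -5*f - 4*A*f (k(f, A) = -5*f + (A*f)*(-4) = -5*f - 4*A*f)
r(D, E) = 7*E/(3 + E) (r(D, E) = E*((4 + 3)/(3 + E)) = E*(7/(3 + E)) = 7*E/(3 + E))
(-1947 + r(37, k(4, -2))) + l(58, 52) = (-1947 + 7*(-1*4*(5 + 4*(-2)))/(3 - 1*4*(5 + 4*(-2)))) + 7 = (-1947 + 7*(-1*4*(5 - 8))/(3 - 1*4*(5 - 8))) + 7 = (-1947 + 7*(-1*4*(-3))/(3 - 1*4*(-3))) + 7 = (-1947 + 7*12/(3 + 12)) + 7 = (-1947 + 7*12/15) + 7 = (-1947 + 7*12*(1/15)) + 7 = (-1947 + 28/5) + 7 = -9707/5 + 7 = -9672/5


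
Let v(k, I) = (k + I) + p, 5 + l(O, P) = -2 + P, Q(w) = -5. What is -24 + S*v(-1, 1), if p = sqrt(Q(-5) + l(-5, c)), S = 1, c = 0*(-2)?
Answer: -24 + 2*I*sqrt(3) ≈ -24.0 + 3.4641*I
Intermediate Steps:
c = 0
l(O, P) = -7 + P (l(O, P) = -5 + (-2 + P) = -7 + P)
p = 2*I*sqrt(3) (p = sqrt(-5 + (-7 + 0)) = sqrt(-5 - 7) = sqrt(-12) = 2*I*sqrt(3) ≈ 3.4641*I)
v(k, I) = I + k + 2*I*sqrt(3) (v(k, I) = (k + I) + 2*I*sqrt(3) = (I + k) + 2*I*sqrt(3) = I + k + 2*I*sqrt(3))
-24 + S*v(-1, 1) = -24 + 1*(1 - 1 + 2*I*sqrt(3)) = -24 + 1*(2*I*sqrt(3)) = -24 + 2*I*sqrt(3)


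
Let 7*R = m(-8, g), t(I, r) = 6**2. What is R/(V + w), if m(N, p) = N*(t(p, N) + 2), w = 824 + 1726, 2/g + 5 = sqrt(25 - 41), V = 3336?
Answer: -152/20601 ≈ -0.0073783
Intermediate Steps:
t(I, r) = 36
g = 2*(-5 - 4*I)/41 (g = 2/(-5 + sqrt(25 - 41)) = 2/(-5 + sqrt(-16)) = 2/(-5 + 4*I) = 2*((-5 - 4*I)/41) = 2*(-5 - 4*I)/41 ≈ -0.2439 - 0.19512*I)
w = 2550
m(N, p) = 38*N (m(N, p) = N*(36 + 2) = N*38 = 38*N)
R = -304/7 (R = (38*(-8))/7 = (1/7)*(-304) = -304/7 ≈ -43.429)
R/(V + w) = -304/(7*(3336 + 2550)) = -304/7/5886 = -304/7*1/5886 = -152/20601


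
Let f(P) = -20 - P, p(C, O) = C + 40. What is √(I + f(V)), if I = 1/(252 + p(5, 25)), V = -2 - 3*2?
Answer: I*√117579/99 ≈ 3.4636*I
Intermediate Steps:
p(C, O) = 40 + C
V = -8 (V = -2 - 6 = -8)
I = 1/297 (I = 1/(252 + (40 + 5)) = 1/(252 + 45) = 1/297 ≈ 0.0033670)
√(I + f(V)) = √(1/297 + (-20 - 1*(-8))) = √(1/297 + (-20 + 8)) = √(1/297 - 12) = √(-3563/297) = I*√117579/99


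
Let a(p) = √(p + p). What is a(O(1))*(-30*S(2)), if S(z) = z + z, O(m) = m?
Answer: -120*√2 ≈ -169.71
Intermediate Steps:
a(p) = √2*√p (a(p) = √(2*p) = √2*√p)
S(z) = 2*z
a(O(1))*(-30*S(2)) = (√2*√1)*(-60*2) = (√2*1)*(-30*4) = √2*(-120) = -120*√2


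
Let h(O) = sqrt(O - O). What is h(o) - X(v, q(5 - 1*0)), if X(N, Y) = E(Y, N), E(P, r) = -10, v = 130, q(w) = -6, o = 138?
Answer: 10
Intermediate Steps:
X(N, Y) = -10
h(O) = 0 (h(O) = sqrt(0) = 0)
h(o) - X(v, q(5 - 1*0)) = 0 - 1*(-10) = 0 + 10 = 10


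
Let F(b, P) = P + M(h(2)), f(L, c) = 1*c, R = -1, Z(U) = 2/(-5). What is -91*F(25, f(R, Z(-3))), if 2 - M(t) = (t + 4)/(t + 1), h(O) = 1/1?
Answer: 819/10 ≈ 81.900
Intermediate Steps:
Z(U) = -⅖ (Z(U) = 2*(-⅕) = -⅖)
h(O) = 1
M(t) = 2 - (4 + t)/(1 + t) (M(t) = 2 - (t + 4)/(t + 1) = 2 - (4 + t)/(1 + t))
f(L, c) = c
F(b, P) = -½ + P (F(b, P) = P + (-2 + 1)/(1 + 1) = P - 1/2 = P + (½)*(-1) = P - ½ = -½ + P)
-91*F(25, f(R, Z(-3))) = -91*(-½ - ⅖) = -91*(-9/10) = 819/10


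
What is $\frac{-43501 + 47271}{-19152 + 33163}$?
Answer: $\frac{3770}{14011} \approx 0.26907$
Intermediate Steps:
$\frac{-43501 + 47271}{-19152 + 33163} = \frac{3770}{14011}$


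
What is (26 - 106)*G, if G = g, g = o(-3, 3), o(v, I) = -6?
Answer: 480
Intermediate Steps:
g = -6
G = -6
(26 - 106)*G = (26 - 106)*(-6) = -80*(-6) = 480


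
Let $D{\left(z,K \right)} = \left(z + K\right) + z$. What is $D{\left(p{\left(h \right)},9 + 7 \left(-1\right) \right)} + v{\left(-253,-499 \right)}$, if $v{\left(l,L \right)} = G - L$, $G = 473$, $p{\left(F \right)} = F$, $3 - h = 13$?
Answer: $954$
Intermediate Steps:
$h = -10$ ($h = 3 - 13 = -10$)
$v{\left(l,L \right)} = 473 - L$
$D{\left(z,K \right)} = K + 2 z$ ($D{\left(z,K \right)} = \left(K + z\right) + z = K + 2 z$)
$D{\left(p{\left(h \right)},9 + 7 \left(-1\right) \right)} + v{\left(-253,-499 \right)} = \left(\left(9 + 7 \left(-1\right)\right) + 2 \left(-10\right)\right) + \left(473 - -499\right) = \left(\left(9 - 7\right) - 20\right) + \left(473 + 499\right) = \left(2 - 20\right) + 972 = -18 + 972 = 954$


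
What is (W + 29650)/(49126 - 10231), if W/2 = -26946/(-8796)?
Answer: 21737941/28510035 ≈ 0.76247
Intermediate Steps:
W = 4491/733 (W = 2*(-26946/(-8796)) = 2*(-26946*(-1/8796)) = 2*(4491/1466) = 4491/733 ≈ 6.1269)
(W + 29650)/(49126 - 10231) = (4491/733 + 29650)/(49126 - 10231) = (21737941/733)/38895 = (21737941/733)*(1/38895) = 21737941/28510035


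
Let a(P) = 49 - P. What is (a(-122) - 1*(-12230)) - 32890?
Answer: -20489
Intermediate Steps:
(a(-122) - 1*(-12230)) - 32890 = ((49 - 1*(-122)) - 1*(-12230)) - 32890 = ((49 + 122) + 12230) - 32890 = (171 + 12230) - 32890 = 12401 - 32890 = -20489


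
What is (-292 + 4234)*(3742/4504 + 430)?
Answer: 1912325301/1126 ≈ 1.6983e+6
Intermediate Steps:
(-292 + 4234)*(3742/4504 + 430) = 3942*(3742*(1/4504) + 430) = 3942*(1871/2252 + 430) = 3942*(970231/2252) = 1912325301/1126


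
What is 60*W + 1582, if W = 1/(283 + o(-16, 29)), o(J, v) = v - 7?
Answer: 96514/61 ≈ 1582.2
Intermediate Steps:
o(J, v) = -7 + v
W = 1/305 (W = 1/(283 + (-7 + 29)) = 1/(283 + 22) = 1/305 ≈ 0.0032787)
60*W + 1582 = 60*(1/305) + 1582 = 12/61 + 1582 = 96514/61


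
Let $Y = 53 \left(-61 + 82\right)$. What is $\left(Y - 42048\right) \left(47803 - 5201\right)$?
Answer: $-1743912870$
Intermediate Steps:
$Y = 1113$ ($Y = 53 \cdot 21 = 1113$)
$\left(Y - 42048\right) \left(47803 - 5201\right) = \left(1113 - 42048\right) \left(47803 - 5201\right) = \left(-40935\right) 42602 = -1743912870$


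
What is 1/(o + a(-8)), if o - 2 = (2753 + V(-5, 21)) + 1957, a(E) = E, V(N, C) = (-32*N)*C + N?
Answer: 1/8059 ≈ 0.00012408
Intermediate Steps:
V(N, C) = N - 32*C*N (V(N, C) = -32*C*N + N = N - 32*C*N)
o = 8067 (o = 2 + ((2753 - 5*(1 - 32*21)) + 1957) = 2 + ((2753 - 5*(1 - 672)) + 1957) = 2 + ((2753 - 5*(-671)) + 1957) = 2 + ((2753 + 3355) + 1957) = 2 + (6108 + 1957) = 2 + 8065 = 8067)
1/(o + a(-8)) = 1/(8067 - 8) = 1/8059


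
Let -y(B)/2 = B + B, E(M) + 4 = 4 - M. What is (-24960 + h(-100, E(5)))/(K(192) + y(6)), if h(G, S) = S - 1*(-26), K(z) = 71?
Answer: -24939/47 ≈ -530.62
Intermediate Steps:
E(M) = -M (E(M) = -4 + (4 - M) = -M)
h(G, S) = 26 + S (h(G, S) = S + 26 = 26 + S)
y(B) = -4*B (y(B) = -2*(B + B) = -4*B)
(-24960 + h(-100, E(5)))/(K(192) + y(6)) = (-24960 + (26 - 1*5))/(71 - 4*6) = (-24960 + (26 - 5))/(71 - 24) = (-24960 + 21)/47 = -24939*1/47 = -24939/47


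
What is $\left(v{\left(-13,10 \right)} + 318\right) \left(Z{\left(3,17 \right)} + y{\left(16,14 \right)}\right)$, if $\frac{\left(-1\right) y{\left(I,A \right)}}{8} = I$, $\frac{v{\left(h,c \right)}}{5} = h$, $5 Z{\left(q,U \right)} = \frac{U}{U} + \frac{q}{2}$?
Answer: $- \frac{64515}{2} \approx -32258.0$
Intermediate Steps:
$Z{\left(q,U \right)} = \frac{1}{5} + \frac{q}{10}$ ($Z{\left(q,U \right)} = \frac{\frac{U}{U} + \frac{q}{2}}{5} = \frac{1 + q \frac{1}{2}}{5} = \frac{1 + \frac{q}{2}}{5} = \frac{1}{5} + \frac{q}{10}$)
$v{\left(h,c \right)} = 5 h$
$y{\left(I,A \right)} = - 8 I$
$\left(v{\left(-13,10 \right)} + 318\right) \left(Z{\left(3,17 \right)} + y{\left(16,14 \right)}\right) = \left(5 \left(-13\right) + 318\right) \left(\left(\frac{1}{5} + \frac{1}{10} \cdot 3\right) - 128\right) = \left(-65 + 318\right) \left(\left(\frac{1}{5} + \frac{3}{10}\right) - 128\right) = 253 \left(\frac{1}{2} - 128\right) = 253 \left(- \frac{255}{2}\right) = - \frac{64515}{2}$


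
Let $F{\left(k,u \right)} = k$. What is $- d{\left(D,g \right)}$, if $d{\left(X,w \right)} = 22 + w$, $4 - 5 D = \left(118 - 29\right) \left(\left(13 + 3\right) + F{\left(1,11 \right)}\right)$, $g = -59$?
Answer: $37$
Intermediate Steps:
$D = - \frac{1509}{5}$ ($D = \frac{4}{5} - \frac{\left(118 - 29\right) \left(\left(13 + 3\right) + 1\right)}{5} = \frac{4}{5} - \frac{89 \left(16 + 1\right)}{5} = \frac{4}{5} - \frac{89 \cdot 17}{5} = \frac{4}{5} - \frac{1513}{5} = - \frac{1509}{5} \approx -301.8$)
$- d{\left(D,g \right)} = - (22 - 59) = \left(-1\right) \left(-37\right) = 37$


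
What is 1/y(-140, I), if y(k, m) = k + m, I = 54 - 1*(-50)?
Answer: -1/36 ≈ -0.027778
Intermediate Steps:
I = 104 (I = 54 + 50 = 104)
1/y(-140, I) = 1/(-140 + 104) = 1/(-36) = -1/36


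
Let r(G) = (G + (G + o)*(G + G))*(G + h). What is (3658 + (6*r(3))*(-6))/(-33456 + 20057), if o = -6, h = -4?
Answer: -3118/13399 ≈ -0.23270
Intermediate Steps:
r(G) = (-4 + G)*(G + 2*G*(-6 + G)) (r(G) = (G + (G - 6)*(G + G))*(G - 4) = (G + (-6 + G)*(2*G))*(-4 + G) = (G + 2*G*(-6 + G))*(-4 + G) = (-4 + G)*(G + 2*G*(-6 + G)))
(3658 + (6*r(3))*(-6))/(-33456 + 20057) = (3658 + (6*(3*(44 - 19*3 + 2*3²)))*(-6))/(-33456 + 20057) = (3658 + (6*(3*(44 - 57 + 2*9)))*(-6))/(-13399) = (3658 + (6*(3*(44 - 57 + 18)))*(-6))*(-1/13399) = (3658 + (6*(3*5))*(-6))*(-1/13399) = (3658 + (6*15)*(-6))*(-1/13399) = (3658 + 90*(-6))*(-1/13399) = (3658 - 540)*(-1/13399) = 3118*(-1/13399) = -3118/13399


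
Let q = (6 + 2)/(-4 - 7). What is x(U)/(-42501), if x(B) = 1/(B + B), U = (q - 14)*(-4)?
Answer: -11/55081296 ≈ -1.9970e-7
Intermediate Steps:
q = -8/11 (q = 8/(-11) = 8*(-1/11) = -8/11 ≈ -0.72727)
U = 648/11 (U = (-8/11 - 14)*(-4) = -162/11*(-4) = 648/11 ≈ 58.909)
x(B) = 1/(2*B)
x(U)/(-42501) = (1/(2*(648/11)))/(-42501) = ((½)*(11/648))*(-1/42501) = (11/1296)*(-1/42501) = -11/55081296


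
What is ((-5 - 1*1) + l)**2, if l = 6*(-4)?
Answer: 900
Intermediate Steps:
l = -24
((-5 - 1*1) + l)**2 = ((-5 - 1*1) - 24)**2 = ((-5 - 1) - 24)**2 = (-6 - 24)**2 = (-30)**2 = 900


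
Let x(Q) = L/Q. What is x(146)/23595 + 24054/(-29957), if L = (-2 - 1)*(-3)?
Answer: -27620877789/34399323530 ≈ -0.80295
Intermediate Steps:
L = 9 (L = -3*(-3) = 9)
x(Q) = 9/Q
x(146)/23595 + 24054/(-29957) = (9/146)/23595 + 24054/(-29957) = (9*(1/146))*(1/23595) + 24054*(-1/29957) = (9/146)*(1/23595) - 24054/29957 = 3/1148290 - 24054/29957 = -27620877789/34399323530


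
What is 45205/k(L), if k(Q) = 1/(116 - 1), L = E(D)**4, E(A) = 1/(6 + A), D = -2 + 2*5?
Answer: 5198575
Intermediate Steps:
D = 8 (D = -2 + 10 = 8)
L = 1/38416 (L = (1/(6 + 8))**4 = (1/14)**4 = 1/38416 ≈ 2.6031e-5)
k(Q) = 1/115
45205/k(L) = 45205/(1/115) = 45205*115 = 5198575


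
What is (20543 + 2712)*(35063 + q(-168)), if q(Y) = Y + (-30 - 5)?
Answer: 810669300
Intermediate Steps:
q(Y) = -35 + Y (q(Y) = Y - 35 = -35 + Y)
(20543 + 2712)*(35063 + q(-168)) = (20543 + 2712)*(35063 + (-35 - 168)) = 23255*(35063 - 203) = 23255*34860 = 810669300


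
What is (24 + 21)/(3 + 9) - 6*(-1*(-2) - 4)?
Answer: 63/4 ≈ 15.750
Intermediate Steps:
(24 + 21)/(3 + 9) - 6*(-1*(-2) - 4) = 45/12 - 6*(2 - 4) = 45*(1/12) - 6*(-2) = 15/4 + 12 = 63/4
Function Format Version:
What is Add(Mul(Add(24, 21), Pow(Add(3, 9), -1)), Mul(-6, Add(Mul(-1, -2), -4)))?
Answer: Rational(63, 4) ≈ 15.750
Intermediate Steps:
Add(Mul(Add(24, 21), Pow(Add(3, 9), -1)), Mul(-6, Add(Mul(-1, -2), -4))) = Add(Mul(45, Pow(12, -1)), Mul(-6, Add(2, -4))) = Add(Mul(45, Rational(1, 12)), Mul(-6, -2)) = Add(Rational(15, 4), 12) = Rational(63, 4)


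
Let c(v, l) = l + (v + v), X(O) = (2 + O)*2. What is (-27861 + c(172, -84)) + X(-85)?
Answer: -27767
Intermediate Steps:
X(O) = 4 + 2*O
c(v, l) = l + 2*v
(-27861 + c(172, -84)) + X(-85) = (-27861 + (-84 + 2*172)) + (4 + 2*(-85)) = (-27861 + (-84 + 344)) + (4 - 170) = (-27861 + 260) - 166 = -27601 - 166 = -27767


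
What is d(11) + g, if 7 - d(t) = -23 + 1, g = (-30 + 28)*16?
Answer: -3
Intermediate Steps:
g = -32 (g = -2*16 = -32)
d(t) = 29 (d(t) = 7 - (-23 + 1) = 7 - 1*(-22) = 7 + 22 = 29)
d(11) + g = 29 - 32 = -3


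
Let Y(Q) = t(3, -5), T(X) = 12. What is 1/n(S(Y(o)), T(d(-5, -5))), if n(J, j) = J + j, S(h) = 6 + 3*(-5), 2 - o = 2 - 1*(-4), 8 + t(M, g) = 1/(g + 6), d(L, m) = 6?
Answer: ⅓ ≈ 0.33333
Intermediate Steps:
t(M, g) = -8 + 1/(6 + g) (t(M, g) = -8 + 1/(g + 6) = -8 + 1/(6 + g))
o = -4 (o = 2 - (2 - 1*(-4)) = 2 - (2 + 4) = 2 - 1*6 = 2 - 6 = -4)
Y(Q) = -7 (Y(Q) = (-47 - 8*(-5))/(6 - 5) = (-47 + 40)/1 = 1*(-7) = -7)
S(h) = -9 (S(h) = 6 - 15 = -9)
1/n(S(Y(o)), T(d(-5, -5))) = 1/(-9 + 12) = 1/3 = ⅓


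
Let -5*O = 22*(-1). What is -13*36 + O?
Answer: -2318/5 ≈ -463.60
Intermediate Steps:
O = 22/5 (O = -22*(-1)/5 = -⅕*(-22) = 22/5 ≈ 4.4000)
-13*36 + O = -13*36 + 22/5 = -468 + 22/5 = -2318/5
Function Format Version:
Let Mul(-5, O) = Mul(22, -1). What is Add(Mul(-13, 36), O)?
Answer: Rational(-2318, 5) ≈ -463.60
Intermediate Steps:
O = Rational(22, 5) (O = Mul(Rational(-1, 5), Mul(22, -1)) = Mul(Rational(-1, 5), -22) = Rational(22, 5) ≈ 4.4000)
Add(Mul(-13, 36), O) = Add(Mul(-13, 36), Rational(22, 5)) = Add(-468, Rational(22, 5)) = Rational(-2318, 5)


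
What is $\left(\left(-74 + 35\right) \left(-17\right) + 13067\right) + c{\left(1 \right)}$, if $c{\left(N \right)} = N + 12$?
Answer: $13743$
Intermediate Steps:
$c{\left(N \right)} = 12 + N$
$\left(\left(-74 + 35\right) \left(-17\right) + 13067\right) + c{\left(1 \right)} = \left(\left(-74 + 35\right) \left(-17\right) + 13067\right) + \left(12 + 1\right) = \left(\left(-39\right) \left(-17\right) + 13067\right) + 13 = \left(663 + 13067\right) + 13 = 13730 + 13 = 13743$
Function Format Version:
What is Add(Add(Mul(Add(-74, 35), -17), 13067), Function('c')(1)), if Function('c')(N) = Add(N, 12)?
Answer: 13743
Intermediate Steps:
Function('c')(N) = Add(12, N)
Add(Add(Mul(Add(-74, 35), -17), 13067), Function('c')(1)) = Add(Add(Mul(Add(-74, 35), -17), 13067), Add(12, 1)) = Add(Add(Mul(-39, -17), 13067), 13) = Add(Add(663, 13067), 13) = Add(13730, 13) = 13743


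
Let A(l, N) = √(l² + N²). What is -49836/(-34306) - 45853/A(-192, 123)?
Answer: 24918/17153 - 45853*√5777/17331 ≈ -199.64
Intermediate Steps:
A(l, N) = √(N² + l²)
-49836/(-34306) - 45853/A(-192, 123) = -49836/(-34306) - 45853/√(123² + (-192)²) = -49836*(-1/34306) - 45853/√(15129 + 36864) = 24918/17153 - 45853*√5777/17331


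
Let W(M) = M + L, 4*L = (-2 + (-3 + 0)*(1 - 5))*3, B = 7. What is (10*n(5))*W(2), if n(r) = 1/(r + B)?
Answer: 95/12 ≈ 7.9167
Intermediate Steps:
n(r) = 1/(7 + r) (n(r) = 1/(r + 7) = 1/(7 + r))
L = 15/2 (L = ((-2 + (-3 + 0)*(1 - 5))*3)/4 = ((-2 - 3*(-4))*3)/4 = ((-2 + 12)*3)/4 = (10*3)/4 = (¼)*30 = 15/2 ≈ 7.5000)
W(M) = 15/2 + M (W(M) = M + 15/2 = 15/2 + M)
(10*n(5))*W(2) = (10/(7 + 5))*(15/2 + 2) = (10/12)*(19/2) = (10*(1/12))*(19/2) = (⅚)*(19/2) = 95/12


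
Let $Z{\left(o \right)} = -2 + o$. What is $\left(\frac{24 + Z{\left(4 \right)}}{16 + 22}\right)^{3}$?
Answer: $\frac{2197}{6859} \approx 0.32031$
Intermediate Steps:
$\left(\frac{24 + Z{\left(4 \right)}}{16 + 22}\right)^{3} = \left(\frac{24 + \left(-2 + 4\right)}{16 + 22}\right)^{3} = \left(\frac{24 + 2}{38}\right)^{3} = \left(26 \cdot \frac{1}{38}\right)^{3} = \left(\frac{13}{19}\right)^{3} = \frac{2197}{6859}$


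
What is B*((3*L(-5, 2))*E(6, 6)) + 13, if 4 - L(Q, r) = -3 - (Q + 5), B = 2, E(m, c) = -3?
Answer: -113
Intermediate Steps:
L(Q, r) = 12 + Q (L(Q, r) = 4 - (-3 - (Q + 5)) = 4 - (-3 - (5 + Q)) = 4 - (-3 + (-5 - Q)) = 4 - (-8 - Q) = 4 + (8 + Q) = 12 + Q)
B*((3*L(-5, 2))*E(6, 6)) + 13 = 2*((3*(12 - 5))*(-3)) + 13 = 2*((3*7)*(-3)) + 13 = 2*(21*(-3)) + 13 = 2*(-63) + 13 = -126 + 13 = -113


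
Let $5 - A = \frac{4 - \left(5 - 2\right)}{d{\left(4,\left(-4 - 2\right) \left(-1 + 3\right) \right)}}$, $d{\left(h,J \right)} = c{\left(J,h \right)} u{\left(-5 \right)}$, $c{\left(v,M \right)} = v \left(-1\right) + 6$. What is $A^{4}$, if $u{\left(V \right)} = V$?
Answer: $\frac{41371966801}{65610000} \approx 630.57$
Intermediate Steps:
$c{\left(v,M \right)} = 6 - v$ ($c{\left(v,M \right)} = - v + 6 = 6 - v$)
$d{\left(h,J \right)} = -30 + 5 J$ ($d{\left(h,J \right)} = \left(6 - J\right) \left(-5\right) = -30 + 5 J$)
$A = \frac{451}{90}$ ($A = 5 - \frac{4 - \left(5 - 2\right)}{-30 + 5 \left(-4 - 2\right) \left(-1 + 3\right)} = 5 - \frac{4 - 3}{-30 + 5 \left(\left(-6\right) 2\right)} = 5 - \frac{4 - 3}{-30 + 5 \left(-12\right)} = 5 - 1 \frac{1}{-30 - 60} = 5 - 1 \frac{1}{-90} = 5 - 1 \left(- \frac{1}{90}\right) = 5 - - \frac{1}{90} = 5 + \frac{1}{90} = \frac{451}{90} \approx 5.0111$)
$A^{4} = \left(\frac{451}{90}\right)^{4} = \frac{41371966801}{65610000}$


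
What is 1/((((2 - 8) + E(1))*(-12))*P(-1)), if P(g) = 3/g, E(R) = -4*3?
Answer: -1/648 ≈ -0.0015432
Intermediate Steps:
E(R) = -12
1/((((2 - 8) + E(1))*(-12))*P(-1)) = 1/((((2 - 8) - 12)*(-12))*(3/(-1))) = 1/(((-6 - 12)*(-12))*(3*(-1))) = 1/(-18*(-12)*(-3)) = 1/(216*(-3)) = 1/(-648) = -1/648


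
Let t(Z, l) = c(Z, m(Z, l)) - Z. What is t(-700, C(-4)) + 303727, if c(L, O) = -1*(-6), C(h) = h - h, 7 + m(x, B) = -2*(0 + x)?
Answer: 304433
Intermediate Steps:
m(x, B) = -7 - 2*x (m(x, B) = -7 - 2*(0 + x) = -7 - 2*x)
C(h) = 0
c(L, O) = 6
t(Z, l) = 6 - Z
t(-700, C(-4)) + 303727 = (6 - 1*(-700)) + 303727 = (6 + 700) + 303727 = 706 + 303727 = 304433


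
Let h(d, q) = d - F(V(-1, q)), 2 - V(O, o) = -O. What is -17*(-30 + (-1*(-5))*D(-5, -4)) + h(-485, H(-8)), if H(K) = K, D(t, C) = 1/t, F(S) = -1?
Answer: 43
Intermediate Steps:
V(O, o) = 2 + O (V(O, o) = 2 - (-1)*O = 2 + O)
h(d, q) = 1 + d (h(d, q) = d - 1*(-1) = d + 1 = 1 + d)
-17*(-30 + (-1*(-5))*D(-5, -4)) + h(-485, H(-8)) = -17*(-30 - 1*(-5)/(-5)) + (1 - 485) = -17*(-30 + 5*(-⅕)) - 484 = -17*(-30 - 1) - 484 = -17*(-31) - 484 = 527 - 484 = 43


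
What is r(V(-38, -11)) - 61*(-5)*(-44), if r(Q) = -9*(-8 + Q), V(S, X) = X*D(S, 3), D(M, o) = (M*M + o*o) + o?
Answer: 130796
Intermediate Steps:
D(M, o) = o + M² + o² (D(M, o) = (M² + o²) + o = o + M² + o²)
V(S, X) = X*(12 + S²) (V(S, X) = X*(3 + S² + 3²) = X*(3 + S² + 9) = X*(12 + S²))
r(Q) = 72 - 9*Q
r(V(-38, -11)) - 61*(-5)*(-44) = (72 - (-99)*(12 + (-38)²)) - 61*(-5)*(-44) = (72 - (-99)*(12 + 1444)) + 305*(-44) = (72 - (-99)*1456) - 13420 = (72 - 9*(-16016)) - 13420 = (72 + 144144) - 13420 = 144216 - 13420 = 130796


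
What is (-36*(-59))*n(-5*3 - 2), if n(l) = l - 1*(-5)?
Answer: -25488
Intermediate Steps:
n(l) = 5 + l (n(l) = l + 5 = 5 + l)
(-36*(-59))*n(-5*3 - 2) = (-36*(-59))*(5 + (-5*3 - 2)) = 2124*(5 + (-15 - 2)) = 2124*(5 - 17) = 2124*(-12) = -25488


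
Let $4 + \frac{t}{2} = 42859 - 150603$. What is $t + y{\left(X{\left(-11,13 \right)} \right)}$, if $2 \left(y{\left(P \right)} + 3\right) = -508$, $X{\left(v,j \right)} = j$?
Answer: $-215753$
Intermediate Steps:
$y{\left(P \right)} = -257$ ($y{\left(P \right)} = -3 + \frac{1}{2} \left(-508\right) = -3 - 254 = -257$)
$t = -215496$ ($t = -8 + 2 \left(42859 - 150603\right) = -8 + 2 \left(-107744\right) = -8 - 215488 = -215496$)
$t + y{\left(X{\left(-11,13 \right)} \right)} = -215496 - 257 = -215753$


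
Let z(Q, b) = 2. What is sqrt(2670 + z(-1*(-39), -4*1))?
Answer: 4*sqrt(167) ≈ 51.691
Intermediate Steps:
sqrt(2670 + z(-1*(-39), -4*1)) = sqrt(2670 + 2) = sqrt(2672) = 4*sqrt(167)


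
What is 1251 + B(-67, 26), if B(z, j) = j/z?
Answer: 83791/67 ≈ 1250.6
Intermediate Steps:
1251 + B(-67, 26) = 1251 + 26/(-67) = 1251 + 26*(-1/67) = 1251 - 26/67 = 83791/67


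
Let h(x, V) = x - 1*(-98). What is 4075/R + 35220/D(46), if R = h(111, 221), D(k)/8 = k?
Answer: 2215145/19228 ≈ 115.20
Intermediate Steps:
h(x, V) = 98 + x (h(x, V) = x + 98 = 98 + x)
D(k) = 8*k
R = 209 (R = 98 + 111 = 209)
4075/R + 35220/D(46) = 4075/209 + 35220/((8*46)) = 4075*(1/209) + 35220/368 = 4075/209 + 35220*(1/368) = 4075/209 + 8805/92 = 2215145/19228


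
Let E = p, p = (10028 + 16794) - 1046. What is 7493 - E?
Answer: -18283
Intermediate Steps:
p = 25776 (p = 26822 - 1046 = 25776)
E = 25776
7493 - E = 7493 - 1*25776 = 7493 - 25776 = -18283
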